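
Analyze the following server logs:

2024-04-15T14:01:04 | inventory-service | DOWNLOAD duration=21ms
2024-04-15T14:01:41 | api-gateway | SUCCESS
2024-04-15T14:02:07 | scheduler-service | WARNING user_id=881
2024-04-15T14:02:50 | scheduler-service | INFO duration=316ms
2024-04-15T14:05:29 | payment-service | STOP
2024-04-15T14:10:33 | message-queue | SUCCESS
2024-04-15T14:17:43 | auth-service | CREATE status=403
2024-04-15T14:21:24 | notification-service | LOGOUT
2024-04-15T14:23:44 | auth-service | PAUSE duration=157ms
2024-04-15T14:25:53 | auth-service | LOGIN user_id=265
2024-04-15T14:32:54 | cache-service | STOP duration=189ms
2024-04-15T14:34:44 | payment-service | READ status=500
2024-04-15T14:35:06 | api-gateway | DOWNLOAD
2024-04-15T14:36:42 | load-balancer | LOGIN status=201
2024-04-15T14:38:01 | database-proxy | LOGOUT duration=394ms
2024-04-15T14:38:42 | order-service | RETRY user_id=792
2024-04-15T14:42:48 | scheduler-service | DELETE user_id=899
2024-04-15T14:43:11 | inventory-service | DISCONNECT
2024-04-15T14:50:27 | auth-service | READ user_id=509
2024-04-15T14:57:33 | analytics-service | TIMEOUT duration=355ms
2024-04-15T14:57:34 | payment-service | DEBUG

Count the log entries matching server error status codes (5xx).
1

To find matching entries:

1. Pattern to match: server error status codes (5xx)
2. Scan each log entry for the pattern
3. Count matches: 1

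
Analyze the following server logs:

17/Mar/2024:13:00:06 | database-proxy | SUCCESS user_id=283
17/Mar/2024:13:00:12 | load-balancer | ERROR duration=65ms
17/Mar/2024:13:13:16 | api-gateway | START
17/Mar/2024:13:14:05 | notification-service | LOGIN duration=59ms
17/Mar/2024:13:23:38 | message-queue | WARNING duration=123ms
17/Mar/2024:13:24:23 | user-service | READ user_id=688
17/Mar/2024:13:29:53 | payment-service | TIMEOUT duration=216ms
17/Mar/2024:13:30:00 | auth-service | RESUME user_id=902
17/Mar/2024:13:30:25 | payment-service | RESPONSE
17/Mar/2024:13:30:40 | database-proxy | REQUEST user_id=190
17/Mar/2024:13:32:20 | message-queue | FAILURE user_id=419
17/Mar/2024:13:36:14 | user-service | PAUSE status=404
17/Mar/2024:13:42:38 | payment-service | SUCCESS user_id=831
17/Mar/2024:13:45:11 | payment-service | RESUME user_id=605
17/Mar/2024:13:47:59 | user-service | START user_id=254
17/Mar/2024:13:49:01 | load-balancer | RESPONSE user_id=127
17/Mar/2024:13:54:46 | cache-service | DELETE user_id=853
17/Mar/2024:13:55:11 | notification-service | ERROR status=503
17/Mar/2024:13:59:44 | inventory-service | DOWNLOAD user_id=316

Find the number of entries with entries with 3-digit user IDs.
11

To find matching entries:

1. Pattern to match: entries with 3-digit user IDs
2. Scan each log entry for the pattern
3. Count matches: 11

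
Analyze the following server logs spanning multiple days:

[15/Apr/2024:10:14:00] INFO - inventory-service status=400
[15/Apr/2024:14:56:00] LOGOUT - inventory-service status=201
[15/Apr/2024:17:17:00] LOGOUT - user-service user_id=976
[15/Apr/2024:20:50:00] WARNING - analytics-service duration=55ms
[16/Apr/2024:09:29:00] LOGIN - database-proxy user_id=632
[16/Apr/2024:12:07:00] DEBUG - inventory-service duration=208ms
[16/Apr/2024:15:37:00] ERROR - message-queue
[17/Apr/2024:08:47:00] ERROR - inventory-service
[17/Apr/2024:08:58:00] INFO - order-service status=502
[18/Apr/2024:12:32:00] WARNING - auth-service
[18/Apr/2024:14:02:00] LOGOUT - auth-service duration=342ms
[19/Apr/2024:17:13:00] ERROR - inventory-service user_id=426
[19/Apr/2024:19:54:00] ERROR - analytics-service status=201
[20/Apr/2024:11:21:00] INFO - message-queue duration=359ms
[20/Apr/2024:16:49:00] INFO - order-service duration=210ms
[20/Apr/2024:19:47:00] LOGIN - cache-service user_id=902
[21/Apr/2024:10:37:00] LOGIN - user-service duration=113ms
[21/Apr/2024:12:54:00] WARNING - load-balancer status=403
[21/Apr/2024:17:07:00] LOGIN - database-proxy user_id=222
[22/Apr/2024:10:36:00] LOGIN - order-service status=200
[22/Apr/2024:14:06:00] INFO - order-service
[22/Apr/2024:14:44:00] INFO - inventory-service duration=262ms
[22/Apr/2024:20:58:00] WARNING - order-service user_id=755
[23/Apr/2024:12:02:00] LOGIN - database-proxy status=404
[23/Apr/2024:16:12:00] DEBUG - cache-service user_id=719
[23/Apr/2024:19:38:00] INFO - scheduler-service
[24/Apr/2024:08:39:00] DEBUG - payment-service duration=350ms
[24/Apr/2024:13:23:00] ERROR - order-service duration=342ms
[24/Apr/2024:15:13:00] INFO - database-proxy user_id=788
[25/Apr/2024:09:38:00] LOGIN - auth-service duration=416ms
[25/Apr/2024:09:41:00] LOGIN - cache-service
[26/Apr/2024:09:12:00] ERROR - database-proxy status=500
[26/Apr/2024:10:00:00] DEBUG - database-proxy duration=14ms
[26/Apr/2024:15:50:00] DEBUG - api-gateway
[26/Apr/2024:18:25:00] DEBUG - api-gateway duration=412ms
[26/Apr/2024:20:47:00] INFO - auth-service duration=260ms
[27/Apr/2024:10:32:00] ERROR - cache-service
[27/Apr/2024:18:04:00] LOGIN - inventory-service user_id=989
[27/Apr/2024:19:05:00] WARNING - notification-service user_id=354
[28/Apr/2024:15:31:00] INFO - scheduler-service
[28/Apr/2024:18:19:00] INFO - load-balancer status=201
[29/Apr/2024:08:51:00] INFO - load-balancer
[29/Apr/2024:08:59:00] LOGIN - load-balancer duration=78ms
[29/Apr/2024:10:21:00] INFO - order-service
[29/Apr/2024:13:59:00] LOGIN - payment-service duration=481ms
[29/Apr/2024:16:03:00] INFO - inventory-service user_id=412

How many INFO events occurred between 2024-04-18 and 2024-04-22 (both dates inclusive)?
4

To filter by date range:

1. Date range: 2024-04-18 through 2024-04-22, both dates inclusive
2. Filter for INFO events whose date falls in this range
3. Count matching events: 4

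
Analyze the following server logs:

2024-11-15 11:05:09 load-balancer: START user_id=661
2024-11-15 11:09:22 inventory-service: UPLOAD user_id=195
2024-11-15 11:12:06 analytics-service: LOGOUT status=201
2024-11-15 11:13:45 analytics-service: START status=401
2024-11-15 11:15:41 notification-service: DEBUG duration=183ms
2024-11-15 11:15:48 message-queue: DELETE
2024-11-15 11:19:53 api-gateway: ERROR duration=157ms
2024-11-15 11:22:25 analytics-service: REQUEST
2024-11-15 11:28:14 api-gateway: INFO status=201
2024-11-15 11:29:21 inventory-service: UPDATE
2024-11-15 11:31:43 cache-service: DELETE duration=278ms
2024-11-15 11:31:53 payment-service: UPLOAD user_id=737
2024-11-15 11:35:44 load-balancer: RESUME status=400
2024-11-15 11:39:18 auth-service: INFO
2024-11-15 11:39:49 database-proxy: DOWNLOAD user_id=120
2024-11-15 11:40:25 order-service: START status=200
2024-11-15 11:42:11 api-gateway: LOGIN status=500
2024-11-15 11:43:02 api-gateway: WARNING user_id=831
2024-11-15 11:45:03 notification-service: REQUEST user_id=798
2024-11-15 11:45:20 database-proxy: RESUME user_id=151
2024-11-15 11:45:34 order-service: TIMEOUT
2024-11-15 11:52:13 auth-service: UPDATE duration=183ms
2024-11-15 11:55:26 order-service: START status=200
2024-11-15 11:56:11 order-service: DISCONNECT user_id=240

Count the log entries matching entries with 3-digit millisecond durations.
4

To find matching entries:

1. Pattern to match: entries with 3-digit millisecond durations
2. Scan each log entry for the pattern
3. Count matches: 4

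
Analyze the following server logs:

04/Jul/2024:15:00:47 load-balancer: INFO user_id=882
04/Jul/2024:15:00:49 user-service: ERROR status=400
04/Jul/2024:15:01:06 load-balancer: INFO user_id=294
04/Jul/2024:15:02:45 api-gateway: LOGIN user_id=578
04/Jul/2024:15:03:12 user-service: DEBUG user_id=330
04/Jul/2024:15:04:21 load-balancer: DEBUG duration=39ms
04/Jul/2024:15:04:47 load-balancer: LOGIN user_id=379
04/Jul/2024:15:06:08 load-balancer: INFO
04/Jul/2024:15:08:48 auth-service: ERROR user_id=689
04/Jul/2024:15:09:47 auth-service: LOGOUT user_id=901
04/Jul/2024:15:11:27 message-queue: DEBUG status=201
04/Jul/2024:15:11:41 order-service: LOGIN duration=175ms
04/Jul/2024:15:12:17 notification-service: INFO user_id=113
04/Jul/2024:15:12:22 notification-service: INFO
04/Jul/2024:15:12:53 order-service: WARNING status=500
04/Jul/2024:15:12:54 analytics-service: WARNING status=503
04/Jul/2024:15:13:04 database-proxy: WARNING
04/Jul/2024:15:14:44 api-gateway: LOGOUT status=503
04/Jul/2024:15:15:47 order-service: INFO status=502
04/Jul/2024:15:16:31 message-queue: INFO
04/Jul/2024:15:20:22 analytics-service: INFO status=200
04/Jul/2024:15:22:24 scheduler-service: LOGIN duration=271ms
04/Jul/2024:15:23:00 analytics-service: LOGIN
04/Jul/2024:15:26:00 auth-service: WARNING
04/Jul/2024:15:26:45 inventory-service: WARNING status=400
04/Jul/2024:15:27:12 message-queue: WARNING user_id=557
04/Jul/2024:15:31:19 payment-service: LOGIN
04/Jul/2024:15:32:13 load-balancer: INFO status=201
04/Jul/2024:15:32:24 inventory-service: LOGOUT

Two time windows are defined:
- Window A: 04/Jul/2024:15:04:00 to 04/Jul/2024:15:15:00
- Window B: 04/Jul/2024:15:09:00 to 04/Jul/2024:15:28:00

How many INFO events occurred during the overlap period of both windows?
2

To find overlap events:

1. Window A: 04/Jul/2024:15:04:00 to 04/Jul/2024:15:15:00
2. Window B: 04/Jul/2024:15:09:00 to 04/Jul/2024:15:28:00
3. Overlap period: 04/Jul/2024:15:09:00 to 04/Jul/2024:15:15:00
4. Count INFO events in overlap: 2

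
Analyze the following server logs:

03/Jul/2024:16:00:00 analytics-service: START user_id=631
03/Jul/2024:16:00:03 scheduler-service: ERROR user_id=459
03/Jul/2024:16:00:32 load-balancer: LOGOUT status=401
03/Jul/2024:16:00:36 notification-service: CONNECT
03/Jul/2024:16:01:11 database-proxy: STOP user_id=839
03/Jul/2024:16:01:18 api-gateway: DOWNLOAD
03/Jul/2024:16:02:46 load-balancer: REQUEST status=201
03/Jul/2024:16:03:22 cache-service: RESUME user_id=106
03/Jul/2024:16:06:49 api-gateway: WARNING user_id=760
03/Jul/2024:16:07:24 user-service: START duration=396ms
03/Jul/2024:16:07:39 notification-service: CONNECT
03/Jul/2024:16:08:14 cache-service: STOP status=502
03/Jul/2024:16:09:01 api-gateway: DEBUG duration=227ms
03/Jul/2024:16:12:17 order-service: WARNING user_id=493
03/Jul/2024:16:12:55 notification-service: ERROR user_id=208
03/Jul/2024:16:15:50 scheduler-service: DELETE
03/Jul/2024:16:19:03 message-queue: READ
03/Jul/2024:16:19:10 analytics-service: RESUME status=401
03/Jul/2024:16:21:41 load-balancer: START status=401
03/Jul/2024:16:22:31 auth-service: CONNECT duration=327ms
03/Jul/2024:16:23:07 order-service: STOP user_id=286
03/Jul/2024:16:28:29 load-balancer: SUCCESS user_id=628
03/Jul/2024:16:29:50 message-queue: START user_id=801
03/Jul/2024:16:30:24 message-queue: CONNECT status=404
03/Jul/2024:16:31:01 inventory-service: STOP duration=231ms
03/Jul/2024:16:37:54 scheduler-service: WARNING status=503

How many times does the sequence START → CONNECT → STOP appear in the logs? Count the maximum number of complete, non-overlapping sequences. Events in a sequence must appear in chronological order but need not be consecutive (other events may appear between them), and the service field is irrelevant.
4

To count sequences:

1. Look for pattern: START → CONNECT → STOP
2. Greedily scan the log in chronological order, matching each sequence element in turn (ignoring service)
3. Each time the full pattern completes, increment the count and restart matching from the next event
4. Complete non-overlapping sequences found: 4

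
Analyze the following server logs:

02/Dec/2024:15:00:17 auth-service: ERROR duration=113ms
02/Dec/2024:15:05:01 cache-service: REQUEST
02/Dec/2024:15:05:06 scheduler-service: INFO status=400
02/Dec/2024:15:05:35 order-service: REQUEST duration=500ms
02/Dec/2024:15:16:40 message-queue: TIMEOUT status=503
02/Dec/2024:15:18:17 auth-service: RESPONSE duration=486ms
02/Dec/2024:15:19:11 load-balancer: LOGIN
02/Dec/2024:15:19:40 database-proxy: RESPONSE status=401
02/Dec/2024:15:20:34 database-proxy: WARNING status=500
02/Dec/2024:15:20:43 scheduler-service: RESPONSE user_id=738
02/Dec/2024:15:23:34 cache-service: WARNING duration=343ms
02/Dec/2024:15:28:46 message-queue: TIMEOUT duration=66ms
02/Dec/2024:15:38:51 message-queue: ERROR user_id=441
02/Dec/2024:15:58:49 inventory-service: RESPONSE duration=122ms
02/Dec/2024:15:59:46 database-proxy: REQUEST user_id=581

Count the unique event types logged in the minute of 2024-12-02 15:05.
2

To count unique event types:

1. Filter events in the minute starting at 2024-12-02 15:05
2. Extract event types from matching entries
3. Count unique types: 2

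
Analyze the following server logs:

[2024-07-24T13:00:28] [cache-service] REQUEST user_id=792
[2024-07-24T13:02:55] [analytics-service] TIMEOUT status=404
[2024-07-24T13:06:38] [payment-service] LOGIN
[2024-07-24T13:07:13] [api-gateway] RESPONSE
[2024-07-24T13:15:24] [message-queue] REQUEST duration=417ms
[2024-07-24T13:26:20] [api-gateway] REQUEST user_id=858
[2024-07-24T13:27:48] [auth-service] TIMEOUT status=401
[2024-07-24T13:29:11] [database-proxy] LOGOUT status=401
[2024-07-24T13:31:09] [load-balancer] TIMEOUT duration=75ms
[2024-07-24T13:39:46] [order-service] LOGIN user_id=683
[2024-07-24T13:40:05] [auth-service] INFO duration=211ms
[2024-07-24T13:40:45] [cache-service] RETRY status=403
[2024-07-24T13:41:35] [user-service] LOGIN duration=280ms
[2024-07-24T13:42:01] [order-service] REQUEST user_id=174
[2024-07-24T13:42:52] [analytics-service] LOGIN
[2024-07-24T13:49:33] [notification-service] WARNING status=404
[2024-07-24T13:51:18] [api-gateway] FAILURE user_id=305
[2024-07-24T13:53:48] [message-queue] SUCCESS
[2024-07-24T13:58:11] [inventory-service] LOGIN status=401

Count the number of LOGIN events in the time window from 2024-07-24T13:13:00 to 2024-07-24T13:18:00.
0

To count events in the time window:

1. Window boundaries: 2024-07-24T13:13:00 to 2024-07-24T13:18:00
2. Filter for LOGIN events within this window
3. Count matching events: 0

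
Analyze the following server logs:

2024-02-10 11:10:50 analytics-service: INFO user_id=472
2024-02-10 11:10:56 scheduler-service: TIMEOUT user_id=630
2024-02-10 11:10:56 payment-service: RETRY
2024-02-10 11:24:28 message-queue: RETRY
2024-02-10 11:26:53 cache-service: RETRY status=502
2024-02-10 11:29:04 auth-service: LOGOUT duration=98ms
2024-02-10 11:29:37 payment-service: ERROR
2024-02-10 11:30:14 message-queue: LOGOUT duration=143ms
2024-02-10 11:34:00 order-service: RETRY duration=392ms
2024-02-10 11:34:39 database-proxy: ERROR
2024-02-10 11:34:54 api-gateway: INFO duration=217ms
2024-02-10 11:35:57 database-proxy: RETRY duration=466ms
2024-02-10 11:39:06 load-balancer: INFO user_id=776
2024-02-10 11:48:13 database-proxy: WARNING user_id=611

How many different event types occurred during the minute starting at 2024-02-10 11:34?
3

To count unique event types:

1. Filter events in the minute starting at 2024-02-10 11:34
2. Extract event types from matching entries
3. Count unique types: 3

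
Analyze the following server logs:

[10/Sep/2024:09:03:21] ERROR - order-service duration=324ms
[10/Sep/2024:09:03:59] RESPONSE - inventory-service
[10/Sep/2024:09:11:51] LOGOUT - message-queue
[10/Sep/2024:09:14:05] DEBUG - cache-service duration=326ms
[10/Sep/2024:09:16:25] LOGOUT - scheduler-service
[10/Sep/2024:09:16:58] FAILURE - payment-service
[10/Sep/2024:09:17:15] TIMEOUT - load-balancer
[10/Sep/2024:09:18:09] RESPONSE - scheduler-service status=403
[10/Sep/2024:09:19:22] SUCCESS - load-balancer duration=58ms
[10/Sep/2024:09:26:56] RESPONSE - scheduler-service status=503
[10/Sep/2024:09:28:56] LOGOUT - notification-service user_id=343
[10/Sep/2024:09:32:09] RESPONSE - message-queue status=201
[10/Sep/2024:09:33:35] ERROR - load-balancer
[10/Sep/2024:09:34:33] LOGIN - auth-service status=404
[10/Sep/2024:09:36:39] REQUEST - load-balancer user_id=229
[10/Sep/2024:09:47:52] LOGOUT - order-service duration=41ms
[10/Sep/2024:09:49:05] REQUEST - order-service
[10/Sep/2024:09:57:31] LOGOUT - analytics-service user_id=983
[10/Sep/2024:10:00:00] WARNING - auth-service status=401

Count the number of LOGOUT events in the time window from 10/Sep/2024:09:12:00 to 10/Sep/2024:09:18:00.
1

To count events in the time window:

1. Window boundaries: 10/Sep/2024:09:12:00 to 10/Sep/2024:09:18:00
2. Filter for LOGOUT events within this window
3. Count matching events: 1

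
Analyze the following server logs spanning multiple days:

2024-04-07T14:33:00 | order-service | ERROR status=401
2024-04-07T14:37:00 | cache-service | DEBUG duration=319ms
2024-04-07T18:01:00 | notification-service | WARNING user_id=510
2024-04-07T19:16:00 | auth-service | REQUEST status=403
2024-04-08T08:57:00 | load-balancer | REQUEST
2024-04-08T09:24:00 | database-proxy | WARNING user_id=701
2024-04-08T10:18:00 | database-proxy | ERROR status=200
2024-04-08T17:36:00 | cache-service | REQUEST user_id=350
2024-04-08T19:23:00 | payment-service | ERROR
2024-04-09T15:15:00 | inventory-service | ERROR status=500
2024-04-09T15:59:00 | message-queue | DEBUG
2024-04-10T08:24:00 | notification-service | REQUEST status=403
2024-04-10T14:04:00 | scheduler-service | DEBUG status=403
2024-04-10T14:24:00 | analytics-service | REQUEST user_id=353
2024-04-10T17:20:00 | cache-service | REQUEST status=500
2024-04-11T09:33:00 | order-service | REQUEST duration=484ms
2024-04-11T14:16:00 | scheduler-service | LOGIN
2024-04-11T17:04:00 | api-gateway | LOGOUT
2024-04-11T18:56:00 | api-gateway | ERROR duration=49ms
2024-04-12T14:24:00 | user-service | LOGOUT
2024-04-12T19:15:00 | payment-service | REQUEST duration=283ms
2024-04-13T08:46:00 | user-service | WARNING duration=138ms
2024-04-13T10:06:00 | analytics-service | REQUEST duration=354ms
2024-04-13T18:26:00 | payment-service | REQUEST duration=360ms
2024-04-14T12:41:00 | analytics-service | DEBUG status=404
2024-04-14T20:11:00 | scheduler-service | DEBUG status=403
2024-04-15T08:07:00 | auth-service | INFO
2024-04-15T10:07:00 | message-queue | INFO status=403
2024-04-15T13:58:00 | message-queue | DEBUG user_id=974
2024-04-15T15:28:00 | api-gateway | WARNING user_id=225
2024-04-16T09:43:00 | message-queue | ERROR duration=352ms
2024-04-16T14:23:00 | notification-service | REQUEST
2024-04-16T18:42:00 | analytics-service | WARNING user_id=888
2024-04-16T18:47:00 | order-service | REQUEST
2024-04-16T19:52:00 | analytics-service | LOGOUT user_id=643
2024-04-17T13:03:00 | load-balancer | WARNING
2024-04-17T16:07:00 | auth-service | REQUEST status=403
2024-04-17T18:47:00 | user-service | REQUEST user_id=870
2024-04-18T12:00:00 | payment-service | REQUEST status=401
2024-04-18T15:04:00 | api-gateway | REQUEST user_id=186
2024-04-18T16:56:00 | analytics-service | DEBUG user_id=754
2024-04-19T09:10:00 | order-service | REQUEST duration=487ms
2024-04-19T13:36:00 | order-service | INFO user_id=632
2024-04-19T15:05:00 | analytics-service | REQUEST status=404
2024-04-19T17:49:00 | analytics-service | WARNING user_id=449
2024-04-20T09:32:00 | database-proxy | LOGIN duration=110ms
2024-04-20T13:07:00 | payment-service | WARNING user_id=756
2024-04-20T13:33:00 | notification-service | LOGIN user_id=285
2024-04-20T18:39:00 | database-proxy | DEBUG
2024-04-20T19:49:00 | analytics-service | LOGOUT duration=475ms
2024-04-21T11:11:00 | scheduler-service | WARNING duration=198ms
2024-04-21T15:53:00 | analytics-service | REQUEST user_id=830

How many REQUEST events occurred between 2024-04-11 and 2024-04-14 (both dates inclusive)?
4

To filter by date range:

1. Date range: 2024-04-11 through 2024-04-14, both dates inclusive
2. Filter for REQUEST events whose date falls in this range
3. Count matching events: 4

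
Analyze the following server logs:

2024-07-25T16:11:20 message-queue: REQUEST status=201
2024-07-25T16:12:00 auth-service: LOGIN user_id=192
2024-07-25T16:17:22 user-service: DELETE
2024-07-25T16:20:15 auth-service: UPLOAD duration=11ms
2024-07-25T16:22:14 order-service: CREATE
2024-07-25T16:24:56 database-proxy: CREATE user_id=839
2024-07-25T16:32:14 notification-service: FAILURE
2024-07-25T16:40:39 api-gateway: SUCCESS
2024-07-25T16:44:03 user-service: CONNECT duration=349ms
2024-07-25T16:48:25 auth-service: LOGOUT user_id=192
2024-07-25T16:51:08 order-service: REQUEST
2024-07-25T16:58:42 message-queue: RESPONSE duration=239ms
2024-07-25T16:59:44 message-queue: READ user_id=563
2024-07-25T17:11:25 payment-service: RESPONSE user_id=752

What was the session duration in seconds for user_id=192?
2185

To calculate session duration:

1. Find LOGIN event for user_id=192: 2024-07-25T16:12:00
2. Find LOGOUT event for user_id=192: 2024-07-25T16:48:25
3. Session duration: 2024-07-25T16:48:25 - 2024-07-25T16:12:00 = 2185 seconds (36 minutes)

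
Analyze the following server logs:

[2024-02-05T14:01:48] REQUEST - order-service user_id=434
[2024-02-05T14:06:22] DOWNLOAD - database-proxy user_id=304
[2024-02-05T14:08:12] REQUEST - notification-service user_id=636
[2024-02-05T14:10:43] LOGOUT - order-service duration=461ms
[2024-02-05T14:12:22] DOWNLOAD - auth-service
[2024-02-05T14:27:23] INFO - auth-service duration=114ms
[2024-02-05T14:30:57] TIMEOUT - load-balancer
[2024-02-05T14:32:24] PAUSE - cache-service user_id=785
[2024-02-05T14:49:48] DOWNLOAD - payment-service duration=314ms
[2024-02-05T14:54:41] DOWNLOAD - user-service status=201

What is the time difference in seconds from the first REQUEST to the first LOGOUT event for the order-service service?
535

To find the time between events:

1. Locate the first REQUEST event for order-service: 2024-02-05T14:01:48
2. Locate the first LOGOUT event for order-service: 2024-02-05T14:10:43
3. Calculate the difference: 2024-02-05T14:10:43 - 2024-02-05T14:01:48 = 535 seconds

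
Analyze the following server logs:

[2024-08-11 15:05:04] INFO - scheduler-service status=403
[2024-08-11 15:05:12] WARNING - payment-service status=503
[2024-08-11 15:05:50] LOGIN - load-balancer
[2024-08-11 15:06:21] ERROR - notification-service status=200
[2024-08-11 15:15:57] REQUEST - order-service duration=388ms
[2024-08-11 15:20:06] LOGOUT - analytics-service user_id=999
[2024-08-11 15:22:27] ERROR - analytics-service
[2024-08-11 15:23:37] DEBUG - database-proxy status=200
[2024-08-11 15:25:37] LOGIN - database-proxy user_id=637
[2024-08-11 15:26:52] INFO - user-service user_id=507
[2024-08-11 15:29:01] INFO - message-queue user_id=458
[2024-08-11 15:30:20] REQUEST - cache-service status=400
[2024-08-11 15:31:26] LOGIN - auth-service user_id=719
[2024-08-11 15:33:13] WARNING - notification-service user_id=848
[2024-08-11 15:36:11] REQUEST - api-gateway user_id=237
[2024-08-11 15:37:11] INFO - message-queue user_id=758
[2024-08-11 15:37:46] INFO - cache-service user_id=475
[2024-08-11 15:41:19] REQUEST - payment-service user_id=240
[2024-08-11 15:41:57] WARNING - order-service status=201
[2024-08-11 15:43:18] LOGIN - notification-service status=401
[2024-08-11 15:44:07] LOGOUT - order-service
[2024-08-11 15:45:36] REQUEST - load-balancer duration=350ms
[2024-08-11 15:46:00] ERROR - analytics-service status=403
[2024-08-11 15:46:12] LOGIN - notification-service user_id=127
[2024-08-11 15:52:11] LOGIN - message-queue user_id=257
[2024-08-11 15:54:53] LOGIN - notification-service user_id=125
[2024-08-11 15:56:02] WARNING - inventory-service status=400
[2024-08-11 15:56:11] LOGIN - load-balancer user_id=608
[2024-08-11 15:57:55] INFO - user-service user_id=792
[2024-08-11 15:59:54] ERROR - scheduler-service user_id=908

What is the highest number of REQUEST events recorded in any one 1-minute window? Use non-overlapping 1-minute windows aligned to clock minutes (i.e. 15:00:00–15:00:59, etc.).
1

To find the burst window:

1. Divide the log period into non-overlapping 1-minute windows starting at 15:00
2. Count REQUEST events in each window
3. Find the window with maximum count
4. Maximum events in a window: 1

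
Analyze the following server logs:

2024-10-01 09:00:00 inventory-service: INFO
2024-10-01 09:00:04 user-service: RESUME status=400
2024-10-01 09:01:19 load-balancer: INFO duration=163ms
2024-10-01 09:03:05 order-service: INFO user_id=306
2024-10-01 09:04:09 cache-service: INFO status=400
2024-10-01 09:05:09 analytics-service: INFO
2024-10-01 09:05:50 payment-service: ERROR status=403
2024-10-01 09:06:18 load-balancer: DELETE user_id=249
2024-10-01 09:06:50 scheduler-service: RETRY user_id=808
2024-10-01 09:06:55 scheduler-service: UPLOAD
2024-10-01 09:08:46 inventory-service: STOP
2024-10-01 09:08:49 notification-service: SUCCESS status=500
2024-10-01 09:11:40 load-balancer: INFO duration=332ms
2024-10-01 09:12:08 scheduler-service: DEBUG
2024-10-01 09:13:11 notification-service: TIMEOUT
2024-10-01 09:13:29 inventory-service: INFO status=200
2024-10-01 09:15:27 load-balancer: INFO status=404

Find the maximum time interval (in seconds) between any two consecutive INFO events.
391

To find the longest gap:

1. Extract all INFO events in chronological order
2. Calculate time differences between consecutive events
3. Find the maximum difference
4. Longest gap: 391 seconds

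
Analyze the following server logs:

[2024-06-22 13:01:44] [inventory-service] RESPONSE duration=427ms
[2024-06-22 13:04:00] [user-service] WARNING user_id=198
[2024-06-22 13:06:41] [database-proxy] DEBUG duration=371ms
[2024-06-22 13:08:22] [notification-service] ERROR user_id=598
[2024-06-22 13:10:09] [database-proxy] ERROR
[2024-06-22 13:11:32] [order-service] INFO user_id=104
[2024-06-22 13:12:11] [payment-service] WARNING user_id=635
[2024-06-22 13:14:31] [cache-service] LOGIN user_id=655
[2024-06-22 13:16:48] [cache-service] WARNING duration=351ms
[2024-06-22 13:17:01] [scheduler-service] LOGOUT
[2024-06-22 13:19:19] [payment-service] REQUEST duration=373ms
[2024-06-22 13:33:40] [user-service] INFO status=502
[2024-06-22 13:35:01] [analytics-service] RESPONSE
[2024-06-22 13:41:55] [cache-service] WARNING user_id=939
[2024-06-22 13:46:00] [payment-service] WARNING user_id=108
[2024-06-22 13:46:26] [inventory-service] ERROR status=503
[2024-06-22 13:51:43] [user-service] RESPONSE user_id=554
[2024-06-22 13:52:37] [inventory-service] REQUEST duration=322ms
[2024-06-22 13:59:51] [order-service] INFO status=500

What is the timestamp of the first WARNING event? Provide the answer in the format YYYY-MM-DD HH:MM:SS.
2024-06-22 13:04:00

To find the first event:

1. Filter for all WARNING events
2. Sort by timestamp
3. Select the first one
4. Timestamp: 2024-06-22 13:04:00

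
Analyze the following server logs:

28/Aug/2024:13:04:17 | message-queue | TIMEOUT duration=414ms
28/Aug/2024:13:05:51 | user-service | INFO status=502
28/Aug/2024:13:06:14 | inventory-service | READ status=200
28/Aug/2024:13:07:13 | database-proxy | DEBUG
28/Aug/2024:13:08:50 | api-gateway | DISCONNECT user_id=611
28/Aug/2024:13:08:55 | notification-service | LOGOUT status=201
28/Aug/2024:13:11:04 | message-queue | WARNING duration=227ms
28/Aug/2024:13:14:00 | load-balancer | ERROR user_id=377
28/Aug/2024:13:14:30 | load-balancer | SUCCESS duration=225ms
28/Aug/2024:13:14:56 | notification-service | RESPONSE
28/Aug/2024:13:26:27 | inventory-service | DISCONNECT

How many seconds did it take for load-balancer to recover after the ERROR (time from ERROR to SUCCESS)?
30

To calculate recovery time:

1. Find ERROR event for load-balancer: 28/Aug/2024:13:14:00
2. Find next SUCCESS event for load-balancer: 28/Aug/2024:13:14:30
3. Recovery time: 28/Aug/2024:13:14:30 - 28/Aug/2024:13:14:00 = 30 seconds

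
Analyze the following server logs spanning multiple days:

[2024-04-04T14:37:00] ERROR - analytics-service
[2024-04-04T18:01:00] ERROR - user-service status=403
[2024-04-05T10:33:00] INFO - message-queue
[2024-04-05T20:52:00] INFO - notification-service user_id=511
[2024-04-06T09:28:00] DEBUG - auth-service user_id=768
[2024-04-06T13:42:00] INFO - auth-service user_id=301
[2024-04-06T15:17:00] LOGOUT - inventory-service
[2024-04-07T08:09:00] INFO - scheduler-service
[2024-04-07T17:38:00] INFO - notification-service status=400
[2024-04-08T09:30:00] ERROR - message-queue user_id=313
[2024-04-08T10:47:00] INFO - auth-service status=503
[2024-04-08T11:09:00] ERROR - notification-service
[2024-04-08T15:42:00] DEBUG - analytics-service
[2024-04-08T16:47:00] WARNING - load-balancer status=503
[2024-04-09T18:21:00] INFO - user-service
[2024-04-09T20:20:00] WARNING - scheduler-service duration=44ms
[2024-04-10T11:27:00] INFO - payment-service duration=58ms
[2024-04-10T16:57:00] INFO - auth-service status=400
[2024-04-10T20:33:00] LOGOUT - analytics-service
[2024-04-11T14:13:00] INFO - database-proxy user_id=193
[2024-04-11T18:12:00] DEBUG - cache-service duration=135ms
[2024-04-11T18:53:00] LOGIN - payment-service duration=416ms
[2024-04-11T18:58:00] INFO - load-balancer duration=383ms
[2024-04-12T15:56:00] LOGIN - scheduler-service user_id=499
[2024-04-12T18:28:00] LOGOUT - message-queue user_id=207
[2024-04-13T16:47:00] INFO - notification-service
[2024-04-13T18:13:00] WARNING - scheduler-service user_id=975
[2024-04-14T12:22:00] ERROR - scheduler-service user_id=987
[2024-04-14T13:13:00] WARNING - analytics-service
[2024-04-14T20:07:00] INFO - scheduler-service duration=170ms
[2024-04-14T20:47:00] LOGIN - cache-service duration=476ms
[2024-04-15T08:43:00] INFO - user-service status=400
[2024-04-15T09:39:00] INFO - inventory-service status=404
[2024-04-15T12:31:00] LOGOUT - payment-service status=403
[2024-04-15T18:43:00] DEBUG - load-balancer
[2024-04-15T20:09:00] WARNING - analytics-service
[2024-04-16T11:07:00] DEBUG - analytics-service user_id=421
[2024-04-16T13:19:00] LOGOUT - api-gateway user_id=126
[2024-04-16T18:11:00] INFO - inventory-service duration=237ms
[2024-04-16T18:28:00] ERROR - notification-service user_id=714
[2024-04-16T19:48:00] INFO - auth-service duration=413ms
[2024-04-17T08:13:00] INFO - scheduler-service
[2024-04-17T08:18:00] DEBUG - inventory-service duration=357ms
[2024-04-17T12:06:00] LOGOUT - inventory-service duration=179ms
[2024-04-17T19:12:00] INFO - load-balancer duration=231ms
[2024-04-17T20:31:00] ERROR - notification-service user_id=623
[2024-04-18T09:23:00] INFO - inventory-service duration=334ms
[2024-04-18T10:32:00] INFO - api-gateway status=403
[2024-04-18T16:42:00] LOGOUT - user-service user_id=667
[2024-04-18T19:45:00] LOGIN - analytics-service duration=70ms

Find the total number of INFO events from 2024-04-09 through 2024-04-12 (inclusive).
5

To filter by date range:

1. Date range: 2024-04-09 through 2024-04-12, both dates inclusive
2. Filter for INFO events whose date falls in this range
3. Count matching events: 5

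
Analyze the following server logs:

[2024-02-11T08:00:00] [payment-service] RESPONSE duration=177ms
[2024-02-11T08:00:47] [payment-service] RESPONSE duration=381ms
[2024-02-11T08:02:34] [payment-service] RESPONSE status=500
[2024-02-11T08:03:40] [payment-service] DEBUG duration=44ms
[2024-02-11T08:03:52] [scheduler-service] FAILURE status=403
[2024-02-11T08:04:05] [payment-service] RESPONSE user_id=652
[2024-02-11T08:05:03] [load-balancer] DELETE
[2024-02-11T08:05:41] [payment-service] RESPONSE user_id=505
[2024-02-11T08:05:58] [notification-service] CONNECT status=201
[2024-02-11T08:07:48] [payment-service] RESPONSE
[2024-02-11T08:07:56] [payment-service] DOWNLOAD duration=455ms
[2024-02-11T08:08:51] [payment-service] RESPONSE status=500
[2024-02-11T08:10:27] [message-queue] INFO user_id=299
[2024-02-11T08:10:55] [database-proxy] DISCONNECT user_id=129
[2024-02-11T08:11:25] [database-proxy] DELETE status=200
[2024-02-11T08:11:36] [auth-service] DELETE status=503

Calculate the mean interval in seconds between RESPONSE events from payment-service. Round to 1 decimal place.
88.5

To calculate average interval:

1. Find all RESPONSE events for payment-service in order
2. Calculate time gaps between consecutive events
3. Compute mean of gaps: 531 / 6 = 88.5 seconds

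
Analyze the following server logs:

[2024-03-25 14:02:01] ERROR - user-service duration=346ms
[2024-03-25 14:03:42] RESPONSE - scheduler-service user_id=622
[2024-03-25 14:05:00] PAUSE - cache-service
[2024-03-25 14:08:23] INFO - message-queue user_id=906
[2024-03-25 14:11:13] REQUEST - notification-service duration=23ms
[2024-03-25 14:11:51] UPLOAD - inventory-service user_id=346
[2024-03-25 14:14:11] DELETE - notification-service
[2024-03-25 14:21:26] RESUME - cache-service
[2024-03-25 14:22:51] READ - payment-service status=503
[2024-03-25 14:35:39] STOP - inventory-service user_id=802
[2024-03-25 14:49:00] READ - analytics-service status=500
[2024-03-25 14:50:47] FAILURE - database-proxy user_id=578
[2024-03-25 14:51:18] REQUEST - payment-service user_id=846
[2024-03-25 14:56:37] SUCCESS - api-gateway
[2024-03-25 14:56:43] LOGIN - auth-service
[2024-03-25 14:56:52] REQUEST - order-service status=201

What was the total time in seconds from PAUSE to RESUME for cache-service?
986

To calculate state duration:

1. Find PAUSE event for cache-service: 2024-03-25 14:05:00
2. Find RESUME event for cache-service: 2024-03-25 14:21:26
3. Calculate duration: 2024-03-25 14:21:26 - 2024-03-25 14:05:00 = 986 seconds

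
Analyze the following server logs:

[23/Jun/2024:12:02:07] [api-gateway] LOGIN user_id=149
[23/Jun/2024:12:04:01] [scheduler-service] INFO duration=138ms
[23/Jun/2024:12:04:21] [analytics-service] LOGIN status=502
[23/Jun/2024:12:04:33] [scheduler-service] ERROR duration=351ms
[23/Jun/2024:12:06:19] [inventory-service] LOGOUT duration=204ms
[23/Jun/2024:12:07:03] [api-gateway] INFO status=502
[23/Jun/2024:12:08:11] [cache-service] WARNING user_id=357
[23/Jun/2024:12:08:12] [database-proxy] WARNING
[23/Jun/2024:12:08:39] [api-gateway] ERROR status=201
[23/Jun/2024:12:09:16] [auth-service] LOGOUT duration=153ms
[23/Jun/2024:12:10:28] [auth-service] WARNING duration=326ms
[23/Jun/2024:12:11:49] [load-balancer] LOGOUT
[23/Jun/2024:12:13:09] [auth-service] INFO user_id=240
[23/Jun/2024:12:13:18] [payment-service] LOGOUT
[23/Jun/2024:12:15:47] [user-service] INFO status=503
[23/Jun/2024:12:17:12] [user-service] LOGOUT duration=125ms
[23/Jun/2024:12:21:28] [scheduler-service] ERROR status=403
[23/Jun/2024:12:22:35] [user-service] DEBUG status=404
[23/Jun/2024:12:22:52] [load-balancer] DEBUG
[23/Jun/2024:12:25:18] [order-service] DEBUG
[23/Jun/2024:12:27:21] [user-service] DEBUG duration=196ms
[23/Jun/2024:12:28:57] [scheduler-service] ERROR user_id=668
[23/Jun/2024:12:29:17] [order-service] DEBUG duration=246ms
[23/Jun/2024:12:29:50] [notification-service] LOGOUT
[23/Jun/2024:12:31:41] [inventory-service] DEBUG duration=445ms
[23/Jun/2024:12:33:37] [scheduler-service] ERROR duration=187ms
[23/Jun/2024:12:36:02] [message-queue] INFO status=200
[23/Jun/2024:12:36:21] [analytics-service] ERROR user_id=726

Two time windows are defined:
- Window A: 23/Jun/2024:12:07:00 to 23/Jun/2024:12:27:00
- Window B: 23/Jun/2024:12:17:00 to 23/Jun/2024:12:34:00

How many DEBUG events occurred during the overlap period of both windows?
3

To find overlap events:

1. Window A: 23/Jun/2024:12:07:00 to 23/Jun/2024:12:27:00
2. Window B: 23/Jun/2024:12:17:00 to 23/Jun/2024:12:34:00
3. Overlap period: 23/Jun/2024:12:17:00 to 23/Jun/2024:12:27:00
4. Count DEBUG events in overlap: 3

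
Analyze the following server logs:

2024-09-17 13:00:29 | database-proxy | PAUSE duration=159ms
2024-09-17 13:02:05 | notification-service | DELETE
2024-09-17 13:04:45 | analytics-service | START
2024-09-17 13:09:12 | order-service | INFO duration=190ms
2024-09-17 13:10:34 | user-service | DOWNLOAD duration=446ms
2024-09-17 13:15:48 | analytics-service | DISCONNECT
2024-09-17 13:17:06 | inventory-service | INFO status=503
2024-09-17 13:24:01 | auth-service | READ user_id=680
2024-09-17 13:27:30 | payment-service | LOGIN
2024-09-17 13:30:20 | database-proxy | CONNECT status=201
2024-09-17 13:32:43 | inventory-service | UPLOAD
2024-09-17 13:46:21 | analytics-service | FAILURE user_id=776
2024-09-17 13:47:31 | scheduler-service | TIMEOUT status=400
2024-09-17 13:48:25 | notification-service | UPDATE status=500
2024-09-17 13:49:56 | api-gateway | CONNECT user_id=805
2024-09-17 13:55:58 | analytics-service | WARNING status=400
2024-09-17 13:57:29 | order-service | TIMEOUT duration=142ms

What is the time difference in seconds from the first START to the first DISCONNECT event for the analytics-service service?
663

To find the time between events:

1. Locate the first START event for analytics-service: 2024-09-17 13:04:45
2. Locate the first DISCONNECT event for analytics-service: 2024-09-17 13:15:48
3. Calculate the difference: 2024-09-17 13:15:48 - 2024-09-17 13:04:45 = 663 seconds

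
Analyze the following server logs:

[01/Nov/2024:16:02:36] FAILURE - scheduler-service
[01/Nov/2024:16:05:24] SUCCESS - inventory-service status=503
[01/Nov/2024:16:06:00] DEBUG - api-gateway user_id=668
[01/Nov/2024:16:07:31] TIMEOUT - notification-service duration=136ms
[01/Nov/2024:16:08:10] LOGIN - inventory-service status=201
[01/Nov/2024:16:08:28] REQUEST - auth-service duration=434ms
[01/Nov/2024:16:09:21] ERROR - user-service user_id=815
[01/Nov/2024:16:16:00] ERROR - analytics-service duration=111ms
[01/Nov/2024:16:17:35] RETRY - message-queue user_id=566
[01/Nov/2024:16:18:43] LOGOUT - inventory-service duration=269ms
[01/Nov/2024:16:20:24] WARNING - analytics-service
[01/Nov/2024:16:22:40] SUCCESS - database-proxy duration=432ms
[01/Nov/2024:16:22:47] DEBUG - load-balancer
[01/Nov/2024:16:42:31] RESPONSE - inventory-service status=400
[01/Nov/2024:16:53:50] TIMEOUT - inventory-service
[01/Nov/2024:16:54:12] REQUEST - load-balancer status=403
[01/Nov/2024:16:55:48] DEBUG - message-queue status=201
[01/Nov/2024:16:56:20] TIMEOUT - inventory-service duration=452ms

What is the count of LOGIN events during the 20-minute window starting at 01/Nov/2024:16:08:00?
1

To count events in the time window:

1. Window boundaries: 01/Nov/2024:16:08:00 to 01/Nov/2024:16:28:00
2. Filter for LOGIN events within this window
3. Count matching events: 1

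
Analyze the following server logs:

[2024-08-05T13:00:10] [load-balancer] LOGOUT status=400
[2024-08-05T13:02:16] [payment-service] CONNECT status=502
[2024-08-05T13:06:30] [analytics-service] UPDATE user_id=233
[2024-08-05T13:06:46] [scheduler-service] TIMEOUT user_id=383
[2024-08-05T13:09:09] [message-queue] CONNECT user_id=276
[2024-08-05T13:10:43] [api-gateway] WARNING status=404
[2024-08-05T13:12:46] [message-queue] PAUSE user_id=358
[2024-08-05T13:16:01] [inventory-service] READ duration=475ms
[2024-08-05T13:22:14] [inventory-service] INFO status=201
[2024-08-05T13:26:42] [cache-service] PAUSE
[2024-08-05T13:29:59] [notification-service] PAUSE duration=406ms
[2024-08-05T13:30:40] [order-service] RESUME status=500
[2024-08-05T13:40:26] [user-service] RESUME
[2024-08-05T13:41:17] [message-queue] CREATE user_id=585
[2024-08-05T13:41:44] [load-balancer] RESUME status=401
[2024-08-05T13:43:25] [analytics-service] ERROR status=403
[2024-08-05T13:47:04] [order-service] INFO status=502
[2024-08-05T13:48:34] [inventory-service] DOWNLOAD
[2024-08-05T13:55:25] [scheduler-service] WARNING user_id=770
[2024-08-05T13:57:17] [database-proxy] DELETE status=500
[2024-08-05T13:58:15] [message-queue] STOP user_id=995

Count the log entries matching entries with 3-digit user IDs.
7

To find matching entries:

1. Pattern to match: entries with 3-digit user IDs
2. Scan each log entry for the pattern
3. Count matches: 7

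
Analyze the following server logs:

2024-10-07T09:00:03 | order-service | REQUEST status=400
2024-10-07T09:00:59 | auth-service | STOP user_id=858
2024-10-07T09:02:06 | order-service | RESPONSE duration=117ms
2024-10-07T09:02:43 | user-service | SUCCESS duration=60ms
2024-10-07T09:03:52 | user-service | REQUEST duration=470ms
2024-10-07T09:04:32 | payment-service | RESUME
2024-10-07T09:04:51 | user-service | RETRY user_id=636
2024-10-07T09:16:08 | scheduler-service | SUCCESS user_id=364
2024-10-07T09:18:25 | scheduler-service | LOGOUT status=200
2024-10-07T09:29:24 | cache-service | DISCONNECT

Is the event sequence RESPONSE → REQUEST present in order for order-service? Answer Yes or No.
No

To verify sequence order:

1. Find all events in sequence RESPONSE → REQUEST for order-service
2. Extract their timestamps
3. Check if timestamps are in ascending order
4. Result: No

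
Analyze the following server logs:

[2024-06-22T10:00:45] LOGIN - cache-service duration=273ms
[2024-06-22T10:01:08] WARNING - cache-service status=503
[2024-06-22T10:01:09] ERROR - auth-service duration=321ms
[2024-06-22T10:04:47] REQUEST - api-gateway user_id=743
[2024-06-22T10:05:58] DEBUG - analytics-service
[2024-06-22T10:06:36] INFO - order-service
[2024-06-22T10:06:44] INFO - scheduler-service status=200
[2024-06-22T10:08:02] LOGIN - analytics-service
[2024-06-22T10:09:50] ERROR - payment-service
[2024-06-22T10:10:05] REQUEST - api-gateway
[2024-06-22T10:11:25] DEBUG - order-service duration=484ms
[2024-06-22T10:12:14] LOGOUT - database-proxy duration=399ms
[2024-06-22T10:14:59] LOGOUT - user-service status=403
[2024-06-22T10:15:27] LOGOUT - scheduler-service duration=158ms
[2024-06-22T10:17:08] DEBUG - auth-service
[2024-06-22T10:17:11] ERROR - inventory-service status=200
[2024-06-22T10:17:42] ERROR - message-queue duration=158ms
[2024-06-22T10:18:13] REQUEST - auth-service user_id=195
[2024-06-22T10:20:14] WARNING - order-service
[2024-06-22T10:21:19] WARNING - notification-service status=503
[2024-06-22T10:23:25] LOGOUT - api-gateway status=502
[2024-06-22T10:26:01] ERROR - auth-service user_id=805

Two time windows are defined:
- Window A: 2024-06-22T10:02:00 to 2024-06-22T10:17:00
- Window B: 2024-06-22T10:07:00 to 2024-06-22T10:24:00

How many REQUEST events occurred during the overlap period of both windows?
1

To find overlap events:

1. Window A: 2024-06-22T10:02:00 to 2024-06-22T10:17:00
2. Window B: 2024-06-22T10:07:00 to 2024-06-22T10:24:00
3. Overlap period: 2024-06-22T10:07:00 to 2024-06-22T10:17:00
4. Count REQUEST events in overlap: 1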